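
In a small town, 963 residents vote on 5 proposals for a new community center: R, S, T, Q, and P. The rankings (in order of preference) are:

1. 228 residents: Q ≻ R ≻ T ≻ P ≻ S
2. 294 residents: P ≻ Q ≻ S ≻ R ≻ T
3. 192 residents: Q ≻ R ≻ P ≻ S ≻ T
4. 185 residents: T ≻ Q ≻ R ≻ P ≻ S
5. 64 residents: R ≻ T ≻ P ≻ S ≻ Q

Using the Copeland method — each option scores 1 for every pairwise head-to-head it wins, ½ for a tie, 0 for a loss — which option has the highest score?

Q

R: beats S, T, and P; loses to Q → score 3.
S: beats T; loses to R, Q, and P → score 1.
T: loses to R, S, Q, and P → score 0.
Q: beats R, S, T, and P → score 4.
P: beats S and T; loses to R and Q → score 2.
Q has the best pairwise record.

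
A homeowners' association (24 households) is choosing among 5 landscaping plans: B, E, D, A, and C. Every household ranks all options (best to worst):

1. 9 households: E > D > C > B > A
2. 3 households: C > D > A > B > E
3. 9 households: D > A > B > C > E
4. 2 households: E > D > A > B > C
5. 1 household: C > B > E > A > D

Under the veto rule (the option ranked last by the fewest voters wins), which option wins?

Last-place votes: B 0, E 12, D 1, A 9, C 2.
B is ranked last by the fewest voters, so B wins.

B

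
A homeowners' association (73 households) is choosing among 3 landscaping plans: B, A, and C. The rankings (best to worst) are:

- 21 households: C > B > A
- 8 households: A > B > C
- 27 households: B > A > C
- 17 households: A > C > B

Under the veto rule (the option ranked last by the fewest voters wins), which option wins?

B

Last-place votes: B 17, A 21, C 35.
B is ranked last by the fewest voters, so B wins.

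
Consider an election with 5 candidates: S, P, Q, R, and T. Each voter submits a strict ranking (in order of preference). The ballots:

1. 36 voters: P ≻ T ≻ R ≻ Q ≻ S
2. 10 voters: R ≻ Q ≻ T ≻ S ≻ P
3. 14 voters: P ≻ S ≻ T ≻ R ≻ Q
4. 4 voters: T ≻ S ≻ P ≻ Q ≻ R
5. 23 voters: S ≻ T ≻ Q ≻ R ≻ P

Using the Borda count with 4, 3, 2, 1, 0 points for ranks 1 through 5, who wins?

S: 36·0 + 10·1 + 14·3 + 4·3 + 23·4 = 156
P: 36·4 + 10·0 + 14·4 + 4·2 + 23·0 = 208
Q: 36·1 + 10·3 + 14·0 + 4·1 + 23·2 = 116
R: 36·2 + 10·4 + 14·1 + 4·0 + 23·1 = 149
T: 36·3 + 10·2 + 14·2 + 4·4 + 23·3 = 241
T has the highest Borda score (241).

T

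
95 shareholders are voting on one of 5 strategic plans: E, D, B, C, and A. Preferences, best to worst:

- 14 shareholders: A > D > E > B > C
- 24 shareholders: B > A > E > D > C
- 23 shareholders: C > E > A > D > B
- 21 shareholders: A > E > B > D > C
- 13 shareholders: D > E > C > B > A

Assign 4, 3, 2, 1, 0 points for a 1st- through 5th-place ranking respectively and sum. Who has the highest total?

A

E: 14·2 + 24·2 + 23·3 + 21·3 + 13·3 = 247
D: 14·3 + 24·1 + 23·1 + 21·1 + 13·4 = 162
B: 14·1 + 24·4 + 23·0 + 21·2 + 13·1 = 165
C: 14·0 + 24·0 + 23·4 + 21·0 + 13·2 = 118
A: 14·4 + 24·3 + 23·2 + 21·4 + 13·0 = 258
A has the highest Borda score (258).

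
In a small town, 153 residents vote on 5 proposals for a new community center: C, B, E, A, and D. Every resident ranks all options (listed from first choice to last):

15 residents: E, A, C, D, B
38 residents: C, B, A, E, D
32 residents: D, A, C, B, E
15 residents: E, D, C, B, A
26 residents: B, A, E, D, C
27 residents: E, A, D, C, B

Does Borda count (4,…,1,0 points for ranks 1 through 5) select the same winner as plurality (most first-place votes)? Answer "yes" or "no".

Borda — scores: C 303, B 265, E 318, A 376, D 268. Winner: A.
Plurality — first-place votes: C 38, B 26, E 57, A 0, D 32. Winner: E.
The two methods disagree.

no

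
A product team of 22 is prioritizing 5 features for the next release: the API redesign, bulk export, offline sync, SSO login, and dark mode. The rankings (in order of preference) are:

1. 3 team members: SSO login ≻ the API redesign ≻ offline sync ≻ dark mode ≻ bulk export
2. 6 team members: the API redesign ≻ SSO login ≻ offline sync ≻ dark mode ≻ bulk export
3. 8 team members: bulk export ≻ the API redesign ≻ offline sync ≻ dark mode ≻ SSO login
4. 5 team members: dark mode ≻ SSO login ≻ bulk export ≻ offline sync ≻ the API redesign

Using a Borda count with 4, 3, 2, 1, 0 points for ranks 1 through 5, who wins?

the API redesign

the API redesign: 3·3 + 6·4 + 8·3 + 5·0 = 57
bulk export: 3·0 + 6·0 + 8·4 + 5·2 = 42
offline sync: 3·2 + 6·2 + 8·2 + 5·1 = 39
SSO login: 3·4 + 6·3 + 8·0 + 5·3 = 45
dark mode: 3·1 + 6·1 + 8·1 + 5·4 = 37
the API redesign has the highest Borda score (57).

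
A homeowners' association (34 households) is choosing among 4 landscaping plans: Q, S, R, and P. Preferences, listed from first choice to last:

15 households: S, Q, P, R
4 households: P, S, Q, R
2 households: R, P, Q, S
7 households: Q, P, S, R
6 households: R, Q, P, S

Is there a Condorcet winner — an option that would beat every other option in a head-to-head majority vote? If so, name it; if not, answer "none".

Checking pairwise contests:
S beats Q 19–15.
P beats S 19–15.
Q beats R 26–8.
Q beats P 28–6.
Every option loses at least one head-to-head, so there is no Condorcet winner.

none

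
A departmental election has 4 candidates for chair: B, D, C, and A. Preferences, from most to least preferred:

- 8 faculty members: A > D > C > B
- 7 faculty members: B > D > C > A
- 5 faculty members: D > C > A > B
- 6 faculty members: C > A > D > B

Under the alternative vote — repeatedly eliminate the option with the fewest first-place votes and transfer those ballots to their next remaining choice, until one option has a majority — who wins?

Round 1: B 7, D 5, C 6, A 8. Eliminate D.
Round 2: B 7, C 11, A 8. Eliminate B.
Round 3: C 18, A 8. C has a majority.

C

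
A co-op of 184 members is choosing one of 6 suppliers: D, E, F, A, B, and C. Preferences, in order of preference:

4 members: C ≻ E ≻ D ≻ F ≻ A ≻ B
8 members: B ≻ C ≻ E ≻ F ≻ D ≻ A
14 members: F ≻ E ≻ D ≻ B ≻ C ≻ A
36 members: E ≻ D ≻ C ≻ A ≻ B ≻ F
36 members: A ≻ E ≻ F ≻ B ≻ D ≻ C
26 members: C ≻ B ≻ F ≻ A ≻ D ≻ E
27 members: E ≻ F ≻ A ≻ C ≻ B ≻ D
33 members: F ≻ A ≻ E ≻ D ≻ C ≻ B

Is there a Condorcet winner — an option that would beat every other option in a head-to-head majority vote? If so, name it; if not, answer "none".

none

Checking pairwise contests:
E beats D 158–26.
A beats E 95–89.
E beats F 111–73.
F beats A 112–72.
E beats B 150–34.
D beats C 119–65.
Every option loses at least one head-to-head, so there is no Condorcet winner.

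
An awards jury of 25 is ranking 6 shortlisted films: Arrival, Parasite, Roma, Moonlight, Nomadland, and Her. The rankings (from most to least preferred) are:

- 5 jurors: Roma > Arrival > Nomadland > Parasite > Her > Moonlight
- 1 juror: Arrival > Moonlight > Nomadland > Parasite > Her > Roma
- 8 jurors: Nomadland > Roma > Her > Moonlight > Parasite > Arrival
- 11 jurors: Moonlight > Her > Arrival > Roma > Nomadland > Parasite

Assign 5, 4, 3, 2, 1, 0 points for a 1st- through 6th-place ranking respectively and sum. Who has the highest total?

Roma

Arrival: 5·4 + 1·5 + 8·0 + 11·3 = 58
Parasite: 5·2 + 1·2 + 8·1 + 11·0 = 20
Roma: 5·5 + 1·0 + 8·4 + 11·2 = 79
Moonlight: 5·0 + 1·4 + 8·2 + 11·5 = 75
Nomadland: 5·3 + 1·3 + 8·5 + 11·1 = 69
Her: 5·1 + 1·1 + 8·3 + 11·4 = 74
Roma has the highest Borda score (79).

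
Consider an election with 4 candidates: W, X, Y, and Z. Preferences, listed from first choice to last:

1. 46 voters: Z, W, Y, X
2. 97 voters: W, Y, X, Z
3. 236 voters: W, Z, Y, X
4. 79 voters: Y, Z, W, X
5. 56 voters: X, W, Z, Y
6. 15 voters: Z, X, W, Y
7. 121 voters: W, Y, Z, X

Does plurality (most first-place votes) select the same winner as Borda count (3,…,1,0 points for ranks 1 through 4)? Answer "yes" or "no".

yes

Plurality — first-place votes: W 454, X 56, Y 79, Z 61. Winner: W.
Borda — scores: W 1660, X 295, Y 955, Z 990. Winner: W.
The two methods agree.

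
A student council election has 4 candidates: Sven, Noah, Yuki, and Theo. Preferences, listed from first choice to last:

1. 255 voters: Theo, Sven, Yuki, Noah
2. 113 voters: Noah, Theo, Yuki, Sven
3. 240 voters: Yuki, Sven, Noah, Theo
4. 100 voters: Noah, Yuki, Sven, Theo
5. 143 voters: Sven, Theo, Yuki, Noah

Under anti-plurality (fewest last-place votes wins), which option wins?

Last-place votes: Sven 113, Noah 398, Yuki 0, Theo 340.
Yuki is ranked last by the fewest voters, so Yuki wins.

Yuki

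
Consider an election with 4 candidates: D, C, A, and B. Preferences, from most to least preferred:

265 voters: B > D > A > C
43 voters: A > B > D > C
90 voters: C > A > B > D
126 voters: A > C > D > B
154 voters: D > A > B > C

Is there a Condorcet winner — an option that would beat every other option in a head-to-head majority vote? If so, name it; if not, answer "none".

Checking pairwise contests:
B beats D 398–280.
D beats C 462–216.
D beats A 419–259.
A beats B 413–265.
Every option loses at least one head-to-head, so there is no Condorcet winner.

none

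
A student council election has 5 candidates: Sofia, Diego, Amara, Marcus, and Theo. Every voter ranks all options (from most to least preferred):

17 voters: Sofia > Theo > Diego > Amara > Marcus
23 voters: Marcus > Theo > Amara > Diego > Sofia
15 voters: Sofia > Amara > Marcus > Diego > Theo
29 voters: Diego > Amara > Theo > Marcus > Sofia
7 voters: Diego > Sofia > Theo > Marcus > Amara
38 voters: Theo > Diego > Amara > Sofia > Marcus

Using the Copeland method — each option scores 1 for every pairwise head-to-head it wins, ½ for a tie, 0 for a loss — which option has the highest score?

Sofia: beats Marcus; loses to Diego, Amara, and Theo → score 1.
Diego: beats Sofia, Amara, and Marcus; loses to Theo → score 3.
Amara: beats Sofia and Marcus; loses to Diego and Theo → score 2.
Marcus: loses to Sofia, Diego, Amara, and Theo → score 0.
Theo: beats Sofia, Diego, Amara, and Marcus → score 4.
Theo has the best pairwise record.

Theo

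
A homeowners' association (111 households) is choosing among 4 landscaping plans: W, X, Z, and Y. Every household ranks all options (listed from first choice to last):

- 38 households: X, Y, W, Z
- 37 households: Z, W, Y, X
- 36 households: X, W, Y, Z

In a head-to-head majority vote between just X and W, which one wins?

Voters preferring X to W: 74; preferring W to X: 37.
X wins the head-to-head.

X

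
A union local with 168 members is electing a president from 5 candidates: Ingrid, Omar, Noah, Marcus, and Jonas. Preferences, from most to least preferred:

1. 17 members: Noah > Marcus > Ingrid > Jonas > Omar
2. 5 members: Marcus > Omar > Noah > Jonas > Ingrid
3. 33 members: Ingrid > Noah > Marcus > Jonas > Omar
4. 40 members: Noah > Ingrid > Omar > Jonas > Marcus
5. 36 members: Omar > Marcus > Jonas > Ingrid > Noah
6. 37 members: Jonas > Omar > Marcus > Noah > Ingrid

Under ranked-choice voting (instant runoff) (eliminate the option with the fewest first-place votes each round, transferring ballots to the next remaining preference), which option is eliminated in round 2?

Round 1: Ingrid 33, Omar 36, Noah 57, Marcus 5, Jonas 37. Eliminate Marcus.
Round 2: Ingrid 33, Omar 41, Noah 57, Jonas 37. Eliminate Ingrid.

Ingrid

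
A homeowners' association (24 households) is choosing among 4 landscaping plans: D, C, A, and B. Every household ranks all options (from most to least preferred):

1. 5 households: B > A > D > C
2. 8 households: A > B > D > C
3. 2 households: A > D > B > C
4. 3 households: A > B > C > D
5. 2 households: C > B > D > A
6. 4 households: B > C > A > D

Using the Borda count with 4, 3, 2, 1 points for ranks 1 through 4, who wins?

B

D: 5·2 + 8·2 + 2·3 + 3·1 + 2·2 + 4·1 = 43
C: 5·1 + 8·1 + 2·1 + 3·2 + 2·4 + 4·3 = 41
A: 5·3 + 8·4 + 2·4 + 3·4 + 2·1 + 4·2 = 77
B: 5·4 + 8·3 + 2·2 + 3·3 + 2·3 + 4·4 = 79
B has the highest Borda score (79).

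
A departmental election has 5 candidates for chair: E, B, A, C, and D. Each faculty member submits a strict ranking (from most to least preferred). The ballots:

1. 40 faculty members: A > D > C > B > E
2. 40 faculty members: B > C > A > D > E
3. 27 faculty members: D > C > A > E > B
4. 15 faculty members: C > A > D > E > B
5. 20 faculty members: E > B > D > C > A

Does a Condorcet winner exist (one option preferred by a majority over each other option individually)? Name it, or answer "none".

none

Checking pairwise contests:
B beats E 80–62.
A beats B 82–60.
C beats A 102–40.
D beats C 87–55.
A beats D 95–47.
Every option loses at least one head-to-head, so there is no Condorcet winner.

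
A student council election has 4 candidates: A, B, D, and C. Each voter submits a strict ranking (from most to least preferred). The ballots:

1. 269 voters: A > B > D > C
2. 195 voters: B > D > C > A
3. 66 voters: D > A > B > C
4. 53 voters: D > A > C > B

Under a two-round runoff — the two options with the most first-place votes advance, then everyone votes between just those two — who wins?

Round 1 first-place votes: A 269, B 195, D 119, C 0.
A and B advance.
Runoff: A is preferred to B by 388 voters; B by 195.
A wins the runoff.

A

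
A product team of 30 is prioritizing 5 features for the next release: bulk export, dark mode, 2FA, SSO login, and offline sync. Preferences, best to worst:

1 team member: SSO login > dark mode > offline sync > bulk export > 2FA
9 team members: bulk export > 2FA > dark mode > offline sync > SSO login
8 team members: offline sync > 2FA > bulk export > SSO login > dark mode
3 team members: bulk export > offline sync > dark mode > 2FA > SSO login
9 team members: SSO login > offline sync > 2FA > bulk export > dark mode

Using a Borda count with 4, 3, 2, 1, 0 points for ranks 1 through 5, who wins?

offline sync

bulk export: 1·1 + 9·4 + 8·2 + 3·4 + 9·1 = 74
dark mode: 1·3 + 9·2 + 8·0 + 3·2 + 9·0 = 27
2FA: 1·0 + 9·3 + 8·3 + 3·1 + 9·2 = 72
SSO login: 1·4 + 9·0 + 8·1 + 3·0 + 9·4 = 48
offline sync: 1·2 + 9·1 + 8·4 + 3·3 + 9·3 = 79
offline sync has the highest Borda score (79).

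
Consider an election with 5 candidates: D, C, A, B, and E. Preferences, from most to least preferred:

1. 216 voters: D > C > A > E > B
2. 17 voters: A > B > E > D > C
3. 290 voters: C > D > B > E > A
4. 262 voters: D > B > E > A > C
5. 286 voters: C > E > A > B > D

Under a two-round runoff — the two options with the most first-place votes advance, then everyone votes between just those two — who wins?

Round 1 first-place votes: D 478, C 576, A 17, B 0, E 0.
C and D advance.
Runoff: C is preferred to D by 576 voters; D by 495.
C wins the runoff.

C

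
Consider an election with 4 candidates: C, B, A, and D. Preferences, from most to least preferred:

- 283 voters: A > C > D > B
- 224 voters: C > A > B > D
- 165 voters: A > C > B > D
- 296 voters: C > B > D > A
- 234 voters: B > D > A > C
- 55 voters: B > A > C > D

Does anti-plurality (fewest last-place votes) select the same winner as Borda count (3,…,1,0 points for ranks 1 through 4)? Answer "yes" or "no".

yes

Anti-plurality — last-place votes: C 234, B 283, A 296, D 444. Winner: C.
Borda — scores: C 2511, B 1848, A 2136, D 1047. Winner: C.
The two methods agree.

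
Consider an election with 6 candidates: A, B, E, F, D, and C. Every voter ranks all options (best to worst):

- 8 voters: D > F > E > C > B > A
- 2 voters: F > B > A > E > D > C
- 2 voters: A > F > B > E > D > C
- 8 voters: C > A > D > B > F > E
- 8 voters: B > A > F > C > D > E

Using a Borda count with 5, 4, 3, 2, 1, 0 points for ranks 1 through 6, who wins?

F

A: 8·0 + 2·3 + 2·5 + 8·4 + 8·4 = 80
B: 8·1 + 2·4 + 2·3 + 8·2 + 8·5 = 78
E: 8·3 + 2·2 + 2·2 + 8·0 + 8·0 = 32
F: 8·4 + 2·5 + 2·4 + 8·1 + 8·3 = 82
D: 8·5 + 2·1 + 2·1 + 8·3 + 8·1 = 76
C: 8·2 + 2·0 + 2·0 + 8·5 + 8·2 = 72
F has the highest Borda score (82).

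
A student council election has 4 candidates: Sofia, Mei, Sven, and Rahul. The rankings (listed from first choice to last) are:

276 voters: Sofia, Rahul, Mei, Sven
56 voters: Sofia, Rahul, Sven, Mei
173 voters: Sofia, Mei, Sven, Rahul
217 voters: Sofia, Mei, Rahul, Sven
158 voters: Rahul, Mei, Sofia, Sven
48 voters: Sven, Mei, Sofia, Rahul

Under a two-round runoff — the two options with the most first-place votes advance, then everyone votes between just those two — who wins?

Round 1 first-place votes: Sofia 722, Mei 0, Sven 48, Rahul 158.
Sofia and Rahul advance.
Runoff: Sofia is preferred to Rahul by 770 voters; Rahul by 158.
Sofia wins the runoff.

Sofia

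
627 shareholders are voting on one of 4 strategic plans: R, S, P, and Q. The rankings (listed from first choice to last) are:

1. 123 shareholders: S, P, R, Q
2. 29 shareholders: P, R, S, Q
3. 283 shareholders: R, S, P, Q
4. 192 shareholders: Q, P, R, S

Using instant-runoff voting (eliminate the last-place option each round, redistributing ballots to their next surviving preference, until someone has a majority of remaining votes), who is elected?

R

Round 1: R 283, S 123, P 29, Q 192. Eliminate P.
Round 2: R 312, S 123, Q 192. Eliminate S.
Round 3: R 435, Q 192. R has a majority.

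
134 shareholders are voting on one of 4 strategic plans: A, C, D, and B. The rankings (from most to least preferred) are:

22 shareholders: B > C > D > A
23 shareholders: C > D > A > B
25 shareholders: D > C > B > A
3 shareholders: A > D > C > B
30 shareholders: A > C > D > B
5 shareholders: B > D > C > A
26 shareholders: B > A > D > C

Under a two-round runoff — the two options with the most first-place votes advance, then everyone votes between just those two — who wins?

B

Round 1 first-place votes: A 33, C 23, D 25, B 53.
B and A advance.
Runoff: B is preferred to A by 78 voters; A by 56.
B wins the runoff.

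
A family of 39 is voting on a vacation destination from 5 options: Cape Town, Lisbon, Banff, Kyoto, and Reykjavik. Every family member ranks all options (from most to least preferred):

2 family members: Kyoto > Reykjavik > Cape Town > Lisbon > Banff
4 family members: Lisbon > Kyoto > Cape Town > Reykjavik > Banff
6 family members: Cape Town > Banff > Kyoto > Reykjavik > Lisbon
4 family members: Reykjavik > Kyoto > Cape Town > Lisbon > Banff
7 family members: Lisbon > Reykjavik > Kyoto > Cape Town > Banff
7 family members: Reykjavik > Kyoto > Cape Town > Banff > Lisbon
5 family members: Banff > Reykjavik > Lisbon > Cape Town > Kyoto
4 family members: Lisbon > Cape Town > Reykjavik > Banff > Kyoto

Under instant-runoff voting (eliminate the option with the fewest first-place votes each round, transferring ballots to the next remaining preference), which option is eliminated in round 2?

Banff

Round 1: Cape Town 6, Lisbon 15, Banff 5, Kyoto 2, Reykjavik 11. Eliminate Kyoto.
Round 2: Cape Town 6, Lisbon 15, Banff 5, Reykjavik 13. Eliminate Banff.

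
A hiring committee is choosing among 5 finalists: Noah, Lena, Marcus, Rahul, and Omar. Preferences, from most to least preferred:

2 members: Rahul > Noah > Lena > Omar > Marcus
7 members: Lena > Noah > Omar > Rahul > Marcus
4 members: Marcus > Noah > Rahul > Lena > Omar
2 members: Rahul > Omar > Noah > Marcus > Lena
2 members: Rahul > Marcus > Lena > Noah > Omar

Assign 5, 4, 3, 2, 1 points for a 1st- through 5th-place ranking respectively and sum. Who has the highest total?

Noah: 2·4 + 7·4 + 4·4 + 2·3 + 2·2 = 62
Lena: 2·3 + 7·5 + 4·2 + 2·1 + 2·3 = 57
Marcus: 2·1 + 7·1 + 4·5 + 2·2 + 2·4 = 41
Rahul: 2·5 + 7·2 + 4·3 + 2·5 + 2·5 = 56
Omar: 2·2 + 7·3 + 4·1 + 2·4 + 2·1 = 39
Noah has the highest Borda score (62).

Noah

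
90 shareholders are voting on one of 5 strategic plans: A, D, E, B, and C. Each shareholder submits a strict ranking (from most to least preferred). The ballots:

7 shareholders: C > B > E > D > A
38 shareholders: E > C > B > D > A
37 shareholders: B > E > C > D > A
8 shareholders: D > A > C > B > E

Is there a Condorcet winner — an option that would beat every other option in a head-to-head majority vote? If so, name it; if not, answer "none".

Checking pairwise contests:
D beats A 90–0.
E beats D 82–8.
B beats E 52–38.
C beats B 53–37.
E beats C 75–15.
Every option loses at least one head-to-head, so there is no Condorcet winner.

none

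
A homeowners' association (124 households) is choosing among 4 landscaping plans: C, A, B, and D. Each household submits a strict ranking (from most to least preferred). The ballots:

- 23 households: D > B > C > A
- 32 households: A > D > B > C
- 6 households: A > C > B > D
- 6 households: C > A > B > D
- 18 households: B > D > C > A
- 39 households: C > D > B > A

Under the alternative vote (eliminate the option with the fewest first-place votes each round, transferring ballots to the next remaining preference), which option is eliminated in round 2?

A

Round 1: C 45, A 38, B 18, D 23. Eliminate B.
Round 2: C 45, A 38, D 41. Eliminate A.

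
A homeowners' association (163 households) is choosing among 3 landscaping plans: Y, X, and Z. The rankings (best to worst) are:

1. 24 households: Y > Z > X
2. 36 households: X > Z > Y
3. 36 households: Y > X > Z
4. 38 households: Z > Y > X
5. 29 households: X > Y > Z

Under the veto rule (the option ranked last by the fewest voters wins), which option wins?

Last-place votes: Y 36, X 62, Z 65.
Y is ranked last by the fewest voters, so Y wins.

Y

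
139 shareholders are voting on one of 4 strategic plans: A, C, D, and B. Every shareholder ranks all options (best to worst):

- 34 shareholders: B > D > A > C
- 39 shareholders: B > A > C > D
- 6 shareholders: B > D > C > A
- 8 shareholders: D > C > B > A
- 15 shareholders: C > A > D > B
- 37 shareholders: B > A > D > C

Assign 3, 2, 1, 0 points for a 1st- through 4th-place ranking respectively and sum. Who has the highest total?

B

A: 34·1 + 39·2 + 6·0 + 8·0 + 15·2 + 37·2 = 216
C: 34·0 + 39·1 + 6·1 + 8·2 + 15·3 + 37·0 = 106
D: 34·2 + 39·0 + 6·2 + 8·3 + 15·1 + 37·1 = 156
B: 34·3 + 39·3 + 6·3 + 8·1 + 15·0 + 37·3 = 356
B has the highest Borda score (356).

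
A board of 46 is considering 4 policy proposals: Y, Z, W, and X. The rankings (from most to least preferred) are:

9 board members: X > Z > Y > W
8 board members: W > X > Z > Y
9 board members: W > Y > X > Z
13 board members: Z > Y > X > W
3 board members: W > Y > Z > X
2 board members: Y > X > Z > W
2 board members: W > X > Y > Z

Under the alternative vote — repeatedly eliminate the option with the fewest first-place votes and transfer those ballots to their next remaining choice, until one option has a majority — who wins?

Round 1: Y 2, Z 13, W 22, X 9. Eliminate Y.
Round 2: Z 13, W 22, X 11. Eliminate X.
Round 3: Z 24, W 22. Z has a majority.

Z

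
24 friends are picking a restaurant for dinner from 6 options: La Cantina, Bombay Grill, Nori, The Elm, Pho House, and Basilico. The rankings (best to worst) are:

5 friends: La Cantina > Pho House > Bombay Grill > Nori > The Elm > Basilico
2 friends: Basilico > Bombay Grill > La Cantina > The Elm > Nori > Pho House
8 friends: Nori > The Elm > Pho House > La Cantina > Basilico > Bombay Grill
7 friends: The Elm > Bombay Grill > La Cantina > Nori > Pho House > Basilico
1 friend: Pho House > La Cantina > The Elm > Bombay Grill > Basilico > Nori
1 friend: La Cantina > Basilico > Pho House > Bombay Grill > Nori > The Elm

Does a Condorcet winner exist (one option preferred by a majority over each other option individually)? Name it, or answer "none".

Checking pairwise contests:
The Elm beats La Cantina 15–9.
La Cantina beats Bombay Grill 15–9.
La Cantina beats Nori 16–8.
Nori beats The Elm 14–10.
La Cantina beats Pho House 15–9.
La Cantina beats Basilico 22–2.
Every option loses at least one head-to-head, so there is no Condorcet winner.

none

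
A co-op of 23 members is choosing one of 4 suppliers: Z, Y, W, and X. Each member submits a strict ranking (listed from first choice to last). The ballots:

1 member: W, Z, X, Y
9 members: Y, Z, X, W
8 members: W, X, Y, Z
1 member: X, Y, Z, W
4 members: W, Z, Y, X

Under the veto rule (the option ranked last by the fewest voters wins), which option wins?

Last-place votes: Z 8, Y 1, W 10, X 4.
Y is ranked last by the fewest voters, so Y wins.

Y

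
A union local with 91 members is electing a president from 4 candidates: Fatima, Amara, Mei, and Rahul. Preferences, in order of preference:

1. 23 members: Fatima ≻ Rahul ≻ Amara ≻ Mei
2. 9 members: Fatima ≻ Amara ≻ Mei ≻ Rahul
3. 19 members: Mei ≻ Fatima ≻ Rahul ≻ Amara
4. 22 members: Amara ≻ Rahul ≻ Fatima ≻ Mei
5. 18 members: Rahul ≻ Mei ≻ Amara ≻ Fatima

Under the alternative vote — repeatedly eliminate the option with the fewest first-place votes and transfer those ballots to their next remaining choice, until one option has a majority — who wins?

Fatima

Round 1: Fatima 32, Amara 22, Mei 19, Rahul 18. Eliminate Rahul.
Round 2: Fatima 32, Amara 22, Mei 37. Eliminate Amara.
Round 3: Fatima 54, Mei 37. Fatima has a majority.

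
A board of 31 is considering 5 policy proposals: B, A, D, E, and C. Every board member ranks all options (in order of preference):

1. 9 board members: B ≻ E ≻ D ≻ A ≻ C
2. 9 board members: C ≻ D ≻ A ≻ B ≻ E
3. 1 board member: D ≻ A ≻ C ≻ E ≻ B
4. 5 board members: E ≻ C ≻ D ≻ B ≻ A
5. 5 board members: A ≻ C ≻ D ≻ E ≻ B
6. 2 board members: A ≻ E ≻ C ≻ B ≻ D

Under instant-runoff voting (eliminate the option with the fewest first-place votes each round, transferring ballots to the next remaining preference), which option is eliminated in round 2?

Round 1: B 9, A 7, D 1, E 5, C 9. Eliminate D.
Round 2: B 9, A 8, E 5, C 9. Eliminate E.

E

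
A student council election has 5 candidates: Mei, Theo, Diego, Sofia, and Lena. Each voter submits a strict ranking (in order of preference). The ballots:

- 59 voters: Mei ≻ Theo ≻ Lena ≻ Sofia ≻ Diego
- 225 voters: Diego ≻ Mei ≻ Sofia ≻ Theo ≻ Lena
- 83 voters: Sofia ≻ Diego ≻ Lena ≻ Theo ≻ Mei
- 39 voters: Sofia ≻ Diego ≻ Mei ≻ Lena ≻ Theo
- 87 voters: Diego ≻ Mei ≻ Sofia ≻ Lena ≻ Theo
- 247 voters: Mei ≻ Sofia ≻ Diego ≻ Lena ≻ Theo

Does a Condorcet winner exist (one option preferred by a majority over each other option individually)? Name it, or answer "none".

none

Checking pairwise contests:
Diego beats Mei 434–306.
Mei beats Theo 657–83.
Sofia beats Diego 428–312.
Mei beats Sofia 618–122.
Mei beats Lena 657–83.
Every option loses at least one head-to-head, so there is no Condorcet winner.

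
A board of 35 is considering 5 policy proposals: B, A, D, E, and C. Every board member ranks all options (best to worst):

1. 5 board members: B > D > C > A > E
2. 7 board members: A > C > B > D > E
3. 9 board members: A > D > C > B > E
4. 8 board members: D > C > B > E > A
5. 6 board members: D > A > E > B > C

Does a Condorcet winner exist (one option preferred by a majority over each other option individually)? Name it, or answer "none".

D vs B: 23–12 for D.
D vs A: 19–16 for D.
D vs E: 35–0 for D.
D vs C: 28–7 for D.
D beats every other option head-to-head.

D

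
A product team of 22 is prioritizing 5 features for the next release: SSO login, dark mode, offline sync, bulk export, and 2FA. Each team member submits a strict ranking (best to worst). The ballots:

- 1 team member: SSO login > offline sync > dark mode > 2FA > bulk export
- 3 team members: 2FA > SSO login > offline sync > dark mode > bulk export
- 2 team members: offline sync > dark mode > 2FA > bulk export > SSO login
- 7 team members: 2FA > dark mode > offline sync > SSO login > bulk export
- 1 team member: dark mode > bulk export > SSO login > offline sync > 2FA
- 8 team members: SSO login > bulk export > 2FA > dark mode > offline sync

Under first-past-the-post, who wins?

First-place votes: SSO login 9, dark mode 1, offline sync 2, bulk export 0, 2FA 10.
2FA has the most first-place votes.

2FA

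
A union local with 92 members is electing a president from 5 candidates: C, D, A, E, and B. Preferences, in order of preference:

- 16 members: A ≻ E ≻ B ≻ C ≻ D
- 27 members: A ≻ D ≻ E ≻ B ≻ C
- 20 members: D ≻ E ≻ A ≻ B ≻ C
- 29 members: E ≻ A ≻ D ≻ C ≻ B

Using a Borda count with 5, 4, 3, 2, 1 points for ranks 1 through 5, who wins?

C: 16·2 + 27·1 + 20·1 + 29·2 = 137
D: 16·1 + 27·4 + 20·5 + 29·3 = 311
A: 16·5 + 27·5 + 20·3 + 29·4 = 391
E: 16·4 + 27·3 + 20·4 + 29·5 = 370
B: 16·3 + 27·2 + 20·2 + 29·1 = 171
A has the highest Borda score (391).

A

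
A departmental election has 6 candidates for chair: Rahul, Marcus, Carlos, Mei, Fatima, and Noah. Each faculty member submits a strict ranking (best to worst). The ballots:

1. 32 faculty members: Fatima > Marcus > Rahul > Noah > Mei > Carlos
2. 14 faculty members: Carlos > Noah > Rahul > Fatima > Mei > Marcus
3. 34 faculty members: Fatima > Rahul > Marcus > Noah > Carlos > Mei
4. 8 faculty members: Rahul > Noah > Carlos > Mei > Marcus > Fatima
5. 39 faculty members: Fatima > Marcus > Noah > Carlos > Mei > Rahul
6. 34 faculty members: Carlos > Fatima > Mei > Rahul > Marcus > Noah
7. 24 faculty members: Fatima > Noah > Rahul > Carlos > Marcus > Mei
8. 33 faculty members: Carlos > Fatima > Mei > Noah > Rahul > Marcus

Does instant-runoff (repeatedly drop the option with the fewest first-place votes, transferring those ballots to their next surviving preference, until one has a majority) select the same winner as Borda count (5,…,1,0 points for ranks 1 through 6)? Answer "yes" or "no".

Instant-runoff — R1 Rahul 8, Marcus 0, Carlos 81, Mei 0, Fatima 129, Noah 0 (Fatima winner). Winner: Fatima.
Borda — scores: Rahul 487, Marcus 452, Carlos 589, Mei 302, Fatima 941, Noah 499. Winner: Fatima.
The two methods agree.

yes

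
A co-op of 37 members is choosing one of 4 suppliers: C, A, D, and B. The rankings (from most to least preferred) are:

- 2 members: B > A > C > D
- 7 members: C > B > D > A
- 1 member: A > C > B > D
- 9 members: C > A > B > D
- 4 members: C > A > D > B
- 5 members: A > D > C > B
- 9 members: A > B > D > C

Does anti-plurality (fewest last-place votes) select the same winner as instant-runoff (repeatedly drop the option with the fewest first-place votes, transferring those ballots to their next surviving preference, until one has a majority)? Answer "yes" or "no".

no

Anti-plurality — last-place votes: C 9, A 7, D 12, B 9. Winner: A.
Instant-runoff — R1 C 20, A 15, D 0, B 2 (C winner). Winner: C.
The two methods disagree.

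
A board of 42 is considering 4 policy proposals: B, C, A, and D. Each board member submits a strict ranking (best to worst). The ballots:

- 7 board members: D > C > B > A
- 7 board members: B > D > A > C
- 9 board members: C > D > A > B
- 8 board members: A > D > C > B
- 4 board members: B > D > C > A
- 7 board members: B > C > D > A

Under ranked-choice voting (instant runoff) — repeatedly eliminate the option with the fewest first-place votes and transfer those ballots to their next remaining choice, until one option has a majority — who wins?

Round 1: B 18, C 9, A 8, D 7. Eliminate D.
Round 2: B 18, C 16, A 8. Eliminate A.
Round 3: B 18, C 24. C has a majority.

C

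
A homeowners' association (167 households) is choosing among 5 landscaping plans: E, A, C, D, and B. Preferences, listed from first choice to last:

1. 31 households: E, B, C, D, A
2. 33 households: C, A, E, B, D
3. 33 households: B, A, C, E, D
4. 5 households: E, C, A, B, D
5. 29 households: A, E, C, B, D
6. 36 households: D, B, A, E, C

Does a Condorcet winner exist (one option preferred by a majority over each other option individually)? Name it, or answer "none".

Checking pairwise contests:
A beats E 131–36.
B beats A 100–67.
E beats C 101–66.
E beats D 131–36.
E beats B 98–69.
Every option loses at least one head-to-head, so there is no Condorcet winner.

none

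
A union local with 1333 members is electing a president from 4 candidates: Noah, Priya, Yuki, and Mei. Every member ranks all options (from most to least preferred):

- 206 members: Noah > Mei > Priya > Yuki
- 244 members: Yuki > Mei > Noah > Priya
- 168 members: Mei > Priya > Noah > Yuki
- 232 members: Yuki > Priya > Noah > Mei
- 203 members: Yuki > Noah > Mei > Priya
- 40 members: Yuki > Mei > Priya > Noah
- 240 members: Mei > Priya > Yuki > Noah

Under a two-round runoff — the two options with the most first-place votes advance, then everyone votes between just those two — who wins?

Yuki

Round 1 first-place votes: Noah 206, Priya 0, Yuki 719, Mei 408.
Yuki and Mei advance.
Runoff: Yuki is preferred to Mei by 719 voters; Mei by 614.
Yuki wins the runoff.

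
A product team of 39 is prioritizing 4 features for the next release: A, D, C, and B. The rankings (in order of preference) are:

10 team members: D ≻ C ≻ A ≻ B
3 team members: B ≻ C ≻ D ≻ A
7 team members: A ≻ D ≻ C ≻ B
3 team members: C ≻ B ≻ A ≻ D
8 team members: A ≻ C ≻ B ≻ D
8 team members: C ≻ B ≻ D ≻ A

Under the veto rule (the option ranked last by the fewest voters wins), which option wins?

Last-place votes: A 11, D 11, C 0, B 17.
C is ranked last by the fewest voters, so C wins.

C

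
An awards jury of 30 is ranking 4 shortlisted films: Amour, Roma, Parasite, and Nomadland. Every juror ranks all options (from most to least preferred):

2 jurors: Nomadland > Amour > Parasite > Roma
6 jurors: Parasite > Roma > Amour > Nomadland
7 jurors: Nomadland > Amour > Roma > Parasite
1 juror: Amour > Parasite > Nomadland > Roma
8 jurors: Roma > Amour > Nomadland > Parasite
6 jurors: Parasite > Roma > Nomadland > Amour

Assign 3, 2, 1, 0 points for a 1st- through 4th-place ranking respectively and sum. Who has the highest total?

Amour: 2·2 + 6·1 + 7·2 + 1·3 + 8·2 + 6·0 = 43
Roma: 2·0 + 6·2 + 7·1 + 1·0 + 8·3 + 6·2 = 55
Parasite: 2·1 + 6·3 + 7·0 + 1·2 + 8·0 + 6·3 = 40
Nomadland: 2·3 + 6·0 + 7·3 + 1·1 + 8·1 + 6·1 = 42
Roma has the highest Borda score (55).

Roma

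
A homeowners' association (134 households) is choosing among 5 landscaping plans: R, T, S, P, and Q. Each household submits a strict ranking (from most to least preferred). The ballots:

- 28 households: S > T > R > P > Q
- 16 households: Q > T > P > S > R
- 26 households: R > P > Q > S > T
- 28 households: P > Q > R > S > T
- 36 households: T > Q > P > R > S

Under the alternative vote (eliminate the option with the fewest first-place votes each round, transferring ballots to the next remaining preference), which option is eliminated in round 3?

S

Round 1: R 26, T 36, S 28, P 28, Q 16. Eliminate Q.
Round 2: R 26, T 52, S 28, P 28. Eliminate R.
Round 3: T 52, S 28, P 54. Eliminate S.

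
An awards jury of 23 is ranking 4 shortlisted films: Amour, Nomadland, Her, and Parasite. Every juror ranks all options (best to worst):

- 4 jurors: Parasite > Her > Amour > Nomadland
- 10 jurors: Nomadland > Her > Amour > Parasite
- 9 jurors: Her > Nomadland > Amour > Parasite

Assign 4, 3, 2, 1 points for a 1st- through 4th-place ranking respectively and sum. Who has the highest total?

Her

Amour: 4·2 + 10·2 + 9·2 = 46
Nomadland: 4·1 + 10·4 + 9·3 = 71
Her: 4·3 + 10·3 + 9·4 = 78
Parasite: 4·4 + 10·1 + 9·1 = 35
Her has the highest Borda score (78).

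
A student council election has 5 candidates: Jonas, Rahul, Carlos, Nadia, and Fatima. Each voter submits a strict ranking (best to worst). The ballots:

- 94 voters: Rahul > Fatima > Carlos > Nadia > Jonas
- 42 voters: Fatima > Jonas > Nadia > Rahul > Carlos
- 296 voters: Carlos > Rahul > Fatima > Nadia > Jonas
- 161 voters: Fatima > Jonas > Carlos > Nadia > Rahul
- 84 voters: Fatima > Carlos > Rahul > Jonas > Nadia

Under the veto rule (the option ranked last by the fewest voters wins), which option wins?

Fatima

Last-place votes: Jonas 390, Rahul 161, Carlos 42, Nadia 84, Fatima 0.
Fatima is ranked last by the fewest voters, so Fatima wins.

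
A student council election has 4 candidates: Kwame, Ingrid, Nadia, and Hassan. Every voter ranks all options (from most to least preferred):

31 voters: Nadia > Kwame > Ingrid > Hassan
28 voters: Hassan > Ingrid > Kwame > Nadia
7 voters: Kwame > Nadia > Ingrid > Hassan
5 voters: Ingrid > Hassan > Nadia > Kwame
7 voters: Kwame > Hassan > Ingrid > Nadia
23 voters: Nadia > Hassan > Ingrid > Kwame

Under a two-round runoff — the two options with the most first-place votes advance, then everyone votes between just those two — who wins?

Round 1 first-place votes: Kwame 14, Ingrid 5, Nadia 54, Hassan 28.
Nadia and Hassan advance.
Runoff: Nadia is preferred to Hassan by 61 voters; Hassan by 40.
Nadia wins the runoff.

Nadia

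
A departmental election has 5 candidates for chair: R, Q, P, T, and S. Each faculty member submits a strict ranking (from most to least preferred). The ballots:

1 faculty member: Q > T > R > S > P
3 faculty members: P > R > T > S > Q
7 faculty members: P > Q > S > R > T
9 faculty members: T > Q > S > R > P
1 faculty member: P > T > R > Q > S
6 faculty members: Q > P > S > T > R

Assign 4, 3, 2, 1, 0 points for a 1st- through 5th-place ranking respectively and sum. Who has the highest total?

Q

R: 1·2 + 3·3 + 7·1 + 9·1 + 1·2 + 6·0 = 29
Q: 1·4 + 3·0 + 7·3 + 9·3 + 1·1 + 6·4 = 77
P: 1·0 + 3·4 + 7·4 + 9·0 + 1·4 + 6·3 = 62
T: 1·3 + 3·2 + 7·0 + 9·4 + 1·3 + 6·1 = 54
S: 1·1 + 3·1 + 7·2 + 9·2 + 1·0 + 6·2 = 48
Q has the highest Borda score (77).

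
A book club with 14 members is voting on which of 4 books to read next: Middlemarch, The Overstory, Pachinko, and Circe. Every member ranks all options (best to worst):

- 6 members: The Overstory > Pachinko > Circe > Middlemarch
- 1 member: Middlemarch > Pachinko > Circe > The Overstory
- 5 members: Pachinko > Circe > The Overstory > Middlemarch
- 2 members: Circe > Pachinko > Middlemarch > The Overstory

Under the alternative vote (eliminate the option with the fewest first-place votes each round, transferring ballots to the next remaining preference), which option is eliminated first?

Middlemarch

Round 1: Middlemarch 1, The Overstory 6, Pachinko 5, Circe 2. Eliminate Middlemarch.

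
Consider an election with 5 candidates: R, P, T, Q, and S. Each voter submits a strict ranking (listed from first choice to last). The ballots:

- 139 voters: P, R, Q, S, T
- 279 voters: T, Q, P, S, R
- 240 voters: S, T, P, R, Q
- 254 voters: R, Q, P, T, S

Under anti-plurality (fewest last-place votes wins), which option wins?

P

Last-place votes: R 279, P 0, T 139, Q 240, S 254.
P is ranked last by the fewest voters, so P wins.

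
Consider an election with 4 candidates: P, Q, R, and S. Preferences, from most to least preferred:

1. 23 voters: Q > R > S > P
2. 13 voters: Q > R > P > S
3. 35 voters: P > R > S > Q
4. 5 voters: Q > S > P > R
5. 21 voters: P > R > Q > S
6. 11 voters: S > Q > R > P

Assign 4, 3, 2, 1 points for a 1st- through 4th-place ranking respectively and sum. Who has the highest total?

R

P: 23·1 + 13·2 + 35·4 + 5·2 + 21·4 + 11·1 = 294
Q: 23·4 + 13·4 + 35·1 + 5·4 + 21·2 + 11·3 = 274
R: 23·3 + 13·3 + 35·3 + 5·1 + 21·3 + 11·2 = 303
S: 23·2 + 13·1 + 35·2 + 5·3 + 21·1 + 11·4 = 209
R has the highest Borda score (303).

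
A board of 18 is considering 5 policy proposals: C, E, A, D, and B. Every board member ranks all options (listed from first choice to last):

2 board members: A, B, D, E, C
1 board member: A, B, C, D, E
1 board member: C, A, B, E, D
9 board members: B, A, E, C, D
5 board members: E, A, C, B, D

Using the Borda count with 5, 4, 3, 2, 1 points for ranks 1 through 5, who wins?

A

C: 2·1 + 1·3 + 1·5 + 9·2 + 5·3 = 43
E: 2·2 + 1·1 + 1·2 + 9·3 + 5·5 = 59
A: 2·5 + 1·5 + 1·4 + 9·4 + 5·4 = 75
D: 2·3 + 1·2 + 1·1 + 9·1 + 5·1 = 23
B: 2·4 + 1·4 + 1·3 + 9·5 + 5·2 = 70
A has the highest Borda score (75).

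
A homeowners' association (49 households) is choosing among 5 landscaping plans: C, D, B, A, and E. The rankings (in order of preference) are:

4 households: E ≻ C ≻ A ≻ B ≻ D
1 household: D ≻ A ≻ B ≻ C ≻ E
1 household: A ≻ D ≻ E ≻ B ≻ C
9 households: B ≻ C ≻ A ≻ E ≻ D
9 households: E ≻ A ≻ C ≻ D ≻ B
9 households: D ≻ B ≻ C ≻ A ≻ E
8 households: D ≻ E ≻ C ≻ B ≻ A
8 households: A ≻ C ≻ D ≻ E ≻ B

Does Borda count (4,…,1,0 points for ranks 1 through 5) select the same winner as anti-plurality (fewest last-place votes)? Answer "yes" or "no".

yes

Borda — scores: C 116, D 100, B 78, A 101, E 95. Winner: C.
Anti-plurality — last-place votes: C 1, D 13, B 17, A 8, E 10. Winner: C.
The two methods agree.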